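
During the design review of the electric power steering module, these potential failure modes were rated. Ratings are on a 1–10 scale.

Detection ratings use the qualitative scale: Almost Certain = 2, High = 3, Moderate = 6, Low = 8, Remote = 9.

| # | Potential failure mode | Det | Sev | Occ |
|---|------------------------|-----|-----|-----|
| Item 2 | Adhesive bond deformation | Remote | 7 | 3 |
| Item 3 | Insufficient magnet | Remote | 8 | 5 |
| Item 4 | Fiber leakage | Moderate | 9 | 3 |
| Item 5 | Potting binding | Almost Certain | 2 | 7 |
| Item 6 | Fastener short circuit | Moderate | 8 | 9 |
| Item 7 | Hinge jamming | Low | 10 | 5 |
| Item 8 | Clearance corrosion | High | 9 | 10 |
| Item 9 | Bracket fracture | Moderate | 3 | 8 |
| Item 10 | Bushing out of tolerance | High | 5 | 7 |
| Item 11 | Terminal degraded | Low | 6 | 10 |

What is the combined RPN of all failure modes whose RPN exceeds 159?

2293

RPN = Severity × Occurrence × Detection:
  Item 2: 7 × 3 × 9 = 189
  Item 3: 8 × 5 × 9 = 360
  Item 4: 9 × 3 × 6 = 162
  Item 5: 2 × 7 × 2 = 28
  Item 6: 8 × 9 × 6 = 432
  Item 7: 10 × 5 × 8 = 400
  Item 8: 9 × 10 × 3 = 270
  Item 9: 3 × 8 × 6 = 144
  Item 10: 5 × 7 × 3 = 105
  Item 11: 6 × 10 × 8 = 480
RPN > 159: Item 2 (189), Item 3 (360), Item 4 (162), Item 6 (432), Item 7 (400), Item 8 (270), Item 11 (480).
Sum: 189 + 360 + 162 + 432 + 400 + 270 + 480 = 2293.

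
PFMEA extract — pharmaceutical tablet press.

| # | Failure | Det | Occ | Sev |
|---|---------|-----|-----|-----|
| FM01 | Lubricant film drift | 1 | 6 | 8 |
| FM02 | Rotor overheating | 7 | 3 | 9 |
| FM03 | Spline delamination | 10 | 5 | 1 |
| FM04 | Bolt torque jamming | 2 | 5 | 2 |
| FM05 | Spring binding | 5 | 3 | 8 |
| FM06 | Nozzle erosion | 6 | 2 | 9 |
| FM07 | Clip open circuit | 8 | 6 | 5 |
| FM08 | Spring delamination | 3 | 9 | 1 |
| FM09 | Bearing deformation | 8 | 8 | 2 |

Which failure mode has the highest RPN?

FM07

RPN = Severity × Occurrence × Detection:
  FM01: 8 × 6 × 1 = 48
  FM02: 9 × 3 × 7 = 189
  FM03: 1 × 5 × 10 = 50
  FM04: 2 × 5 × 2 = 20
  FM05: 8 × 3 × 5 = 120
  FM06: 9 × 2 × 6 = 108
  FM07: 5 × 6 × 8 = 240
  FM08: 1 × 9 × 3 = 27
  FM09: 2 × 8 × 8 = 128
Highest RPN is 240 → FM07.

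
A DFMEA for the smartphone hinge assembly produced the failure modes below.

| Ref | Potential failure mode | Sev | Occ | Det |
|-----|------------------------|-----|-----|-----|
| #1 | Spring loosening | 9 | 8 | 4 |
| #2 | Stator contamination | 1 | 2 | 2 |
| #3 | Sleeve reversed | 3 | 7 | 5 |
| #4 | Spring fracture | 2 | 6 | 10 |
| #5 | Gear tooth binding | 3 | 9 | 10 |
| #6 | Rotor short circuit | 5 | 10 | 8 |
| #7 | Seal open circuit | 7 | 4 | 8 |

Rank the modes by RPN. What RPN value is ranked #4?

224

RPN = Severity × Occurrence × Detection:
  #1: 9 × 8 × 4 = 288
  #2: 1 × 2 × 2 = 4
  #3: 3 × 7 × 5 = 105
  #4: 2 × 6 × 10 = 120
  #5: 3 × 9 × 10 = 270
  #6: 5 × 10 × 8 = 400
  #7: 7 × 4 × 8 = 224
Sorted descending: 400, 288, 270, 224, 120, 105, 4.
The fourth-highest RPN is 224 (#7).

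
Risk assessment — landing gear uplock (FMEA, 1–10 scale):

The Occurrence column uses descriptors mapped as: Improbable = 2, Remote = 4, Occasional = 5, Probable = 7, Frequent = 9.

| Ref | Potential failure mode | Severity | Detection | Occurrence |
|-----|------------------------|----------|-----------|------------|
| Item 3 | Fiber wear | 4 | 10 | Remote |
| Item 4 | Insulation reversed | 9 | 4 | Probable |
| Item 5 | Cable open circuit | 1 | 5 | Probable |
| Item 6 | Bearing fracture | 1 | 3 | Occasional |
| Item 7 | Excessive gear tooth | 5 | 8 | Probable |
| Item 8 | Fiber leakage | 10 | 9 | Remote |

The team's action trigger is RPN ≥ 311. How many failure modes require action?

1

RPN = Severity × Occurrence × Detection:
  Item 3: 4 × 4 × 10 = 160
  Item 4: 9 × 7 × 4 = 252
  Item 5: 1 × 7 × 5 = 35
  Item 6: 1 × 5 × 3 = 15
  Item 7: 5 × 7 × 8 = 280
  Item 8: 10 × 4 × 9 = 360
Modes with RPN ≥ 311: Item 8 (360) → 1.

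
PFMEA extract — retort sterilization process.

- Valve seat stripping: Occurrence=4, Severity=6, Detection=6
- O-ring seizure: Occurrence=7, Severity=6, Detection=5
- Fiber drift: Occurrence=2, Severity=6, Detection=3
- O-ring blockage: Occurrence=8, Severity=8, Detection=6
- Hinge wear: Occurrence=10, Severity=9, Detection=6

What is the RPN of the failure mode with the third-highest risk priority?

RPN = Severity × Occurrence × Detection:
  Valve seat stripping: 6 × 4 × 6 = 144
  O-ring seizure: 6 × 7 × 5 = 210
  Fiber drift: 6 × 2 × 3 = 36
  O-ring blockage: 8 × 8 × 6 = 384
  Hinge wear: 9 × 10 × 6 = 540
Sorted descending: 540, 384, 210, 144, 36.
The third-highest RPN is 210 (O-ring seizure).

210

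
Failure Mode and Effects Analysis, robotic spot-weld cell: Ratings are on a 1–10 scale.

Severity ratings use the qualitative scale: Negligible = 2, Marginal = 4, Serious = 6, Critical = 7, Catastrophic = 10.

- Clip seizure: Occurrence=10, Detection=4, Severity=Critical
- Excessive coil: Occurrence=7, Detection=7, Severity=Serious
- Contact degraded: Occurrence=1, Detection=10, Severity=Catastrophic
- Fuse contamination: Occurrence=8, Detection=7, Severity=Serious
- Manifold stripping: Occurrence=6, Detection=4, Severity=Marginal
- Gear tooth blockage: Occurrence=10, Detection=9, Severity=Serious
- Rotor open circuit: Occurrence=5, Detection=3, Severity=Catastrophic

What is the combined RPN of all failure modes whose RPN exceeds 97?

1700

RPN = Severity × Occurrence × Detection:
  Clip seizure: 7 × 10 × 4 = 280
  Excessive coil: 6 × 7 × 7 = 294
  Contact degraded: 10 × 1 × 10 = 100
  Fuse contamination: 6 × 8 × 7 = 336
  Manifold stripping: 4 × 6 × 4 = 96
  Gear tooth blockage: 6 × 10 × 9 = 540
  Rotor open circuit: 10 × 5 × 3 = 150
RPN > 97: Clip seizure (280), Excessive coil (294), Contact degraded (100), Fuse contamination (336), Gear tooth blockage (540), Rotor open circuit (150).
Sum: 280 + 294 + 100 + 336 + 540 + 150 = 1700.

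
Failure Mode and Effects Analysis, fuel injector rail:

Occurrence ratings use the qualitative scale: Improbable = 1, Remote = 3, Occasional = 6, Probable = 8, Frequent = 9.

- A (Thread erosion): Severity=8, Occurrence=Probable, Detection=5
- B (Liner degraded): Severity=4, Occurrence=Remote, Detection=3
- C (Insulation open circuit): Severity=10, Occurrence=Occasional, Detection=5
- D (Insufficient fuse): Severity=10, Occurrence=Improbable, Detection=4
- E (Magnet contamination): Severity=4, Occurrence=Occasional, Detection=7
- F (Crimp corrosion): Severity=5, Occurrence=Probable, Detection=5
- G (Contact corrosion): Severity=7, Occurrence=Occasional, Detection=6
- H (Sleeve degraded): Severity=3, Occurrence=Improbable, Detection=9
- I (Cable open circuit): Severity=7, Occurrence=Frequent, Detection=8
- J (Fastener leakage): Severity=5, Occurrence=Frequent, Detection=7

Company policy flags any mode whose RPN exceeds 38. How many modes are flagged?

RPN = Severity × Occurrence × Detection:
  A: 8 × 8 × 5 = 320
  B: 4 × 3 × 3 = 36
  C: 10 × 6 × 5 = 300
  D: 10 × 1 × 4 = 40
  E: 4 × 6 × 7 = 168
  F: 5 × 8 × 5 = 200
  G: 7 × 6 × 6 = 252
  H: 3 × 1 × 9 = 27
  I: 7 × 9 × 8 = 504
  J: 5 × 9 × 7 = 315
Modes with RPN > 38: A (320), C (300), D (40), E (168), F (200), G (252), I (504), J (315) → 8.

8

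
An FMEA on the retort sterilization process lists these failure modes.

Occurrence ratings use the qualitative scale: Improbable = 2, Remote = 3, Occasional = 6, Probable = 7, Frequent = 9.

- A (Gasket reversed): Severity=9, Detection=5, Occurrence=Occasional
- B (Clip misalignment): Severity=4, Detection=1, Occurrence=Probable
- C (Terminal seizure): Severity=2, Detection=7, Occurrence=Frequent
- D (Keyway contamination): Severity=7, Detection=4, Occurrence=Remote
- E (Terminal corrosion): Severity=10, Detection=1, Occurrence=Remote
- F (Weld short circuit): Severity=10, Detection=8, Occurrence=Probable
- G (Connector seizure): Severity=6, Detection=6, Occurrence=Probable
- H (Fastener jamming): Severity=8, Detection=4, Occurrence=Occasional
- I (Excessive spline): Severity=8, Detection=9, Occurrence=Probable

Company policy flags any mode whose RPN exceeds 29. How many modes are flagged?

RPN = Severity × Occurrence × Detection:
  A: 9 × 6 × 5 = 270
  B: 4 × 7 × 1 = 28
  C: 2 × 9 × 7 = 126
  D: 7 × 3 × 4 = 84
  E: 10 × 3 × 1 = 30
  F: 10 × 7 × 8 = 560
  G: 6 × 7 × 6 = 252
  H: 8 × 6 × 4 = 192
  I: 8 × 7 × 9 = 504
Modes with RPN > 29: A (270), C (126), D (84), E (30), F (560), G (252), H (192), I (504) → 8.

8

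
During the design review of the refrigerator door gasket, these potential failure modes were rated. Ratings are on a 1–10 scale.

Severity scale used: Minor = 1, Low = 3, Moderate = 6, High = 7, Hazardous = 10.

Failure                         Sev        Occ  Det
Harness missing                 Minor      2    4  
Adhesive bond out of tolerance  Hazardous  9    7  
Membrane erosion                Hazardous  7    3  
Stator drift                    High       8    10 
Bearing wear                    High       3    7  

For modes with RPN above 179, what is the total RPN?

1400

RPN = Severity × Occurrence × Detection:
  Harness missing: 1 × 2 × 4 = 8
  Adhesive bond out of tolerance: 10 × 9 × 7 = 630
  Membrane erosion: 10 × 7 × 3 = 210
  Stator drift: 7 × 8 × 10 = 560
  Bearing wear: 7 × 3 × 7 = 147
RPN > 179: Adhesive bond out of tolerance (630), Membrane erosion (210), Stator drift (560).
Sum: 630 + 210 + 560 = 1400.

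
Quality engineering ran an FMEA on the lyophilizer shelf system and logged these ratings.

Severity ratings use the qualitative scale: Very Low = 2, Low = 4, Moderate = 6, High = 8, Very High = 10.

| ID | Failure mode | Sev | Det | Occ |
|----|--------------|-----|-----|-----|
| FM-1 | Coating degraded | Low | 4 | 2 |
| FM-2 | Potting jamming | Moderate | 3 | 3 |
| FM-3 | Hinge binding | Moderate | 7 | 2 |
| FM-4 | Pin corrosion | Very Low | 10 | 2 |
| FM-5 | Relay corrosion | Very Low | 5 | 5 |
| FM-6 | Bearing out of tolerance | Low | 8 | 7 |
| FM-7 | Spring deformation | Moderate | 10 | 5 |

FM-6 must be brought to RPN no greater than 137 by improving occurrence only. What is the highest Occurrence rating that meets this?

4

FM-6: S=4, O=7, D=8 → current RPN = 224.
Fixed product = 32. Need 32 × O ≤ 137, so O ≤ 137/32 = 4.28.
Maximum integer Occurrence rating = 4 (gives RPN 128; O=5 would give 160 > 137).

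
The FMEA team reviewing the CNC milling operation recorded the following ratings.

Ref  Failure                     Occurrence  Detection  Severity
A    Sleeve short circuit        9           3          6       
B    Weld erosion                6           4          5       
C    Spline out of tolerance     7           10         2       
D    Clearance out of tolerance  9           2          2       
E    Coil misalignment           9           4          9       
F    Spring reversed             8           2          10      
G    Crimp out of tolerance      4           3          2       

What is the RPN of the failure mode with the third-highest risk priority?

RPN = Severity × Occurrence × Detection:
  A: 6 × 9 × 3 = 162
  B: 5 × 6 × 4 = 120
  C: 2 × 7 × 10 = 140
  D: 2 × 9 × 2 = 36
  E: 9 × 9 × 4 = 324
  F: 10 × 8 × 2 = 160
  G: 2 × 4 × 3 = 24
Sorted descending: 324, 162, 160, 140, 120, 36, 24.
The third-highest RPN is 160 (F).

160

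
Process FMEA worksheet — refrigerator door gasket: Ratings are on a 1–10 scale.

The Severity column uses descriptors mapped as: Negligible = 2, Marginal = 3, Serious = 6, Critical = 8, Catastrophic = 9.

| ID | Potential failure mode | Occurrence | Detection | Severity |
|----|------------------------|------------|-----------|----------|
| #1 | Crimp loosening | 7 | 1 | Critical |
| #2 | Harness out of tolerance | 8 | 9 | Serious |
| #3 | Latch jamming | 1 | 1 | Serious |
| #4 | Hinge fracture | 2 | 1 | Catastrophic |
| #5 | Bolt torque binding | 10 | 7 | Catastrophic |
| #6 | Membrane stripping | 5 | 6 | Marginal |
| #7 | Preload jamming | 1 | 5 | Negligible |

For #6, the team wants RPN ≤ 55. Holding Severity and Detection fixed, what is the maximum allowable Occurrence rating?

#6: S=3, O=5, D=6 → current RPN = 90.
Fixed product = 18. Need 18 × O ≤ 55, so O ≤ 55/18 = 3.06.
Maximum integer Occurrence rating = 3 (gives RPN 54; O=4 would give 72 > 55).

3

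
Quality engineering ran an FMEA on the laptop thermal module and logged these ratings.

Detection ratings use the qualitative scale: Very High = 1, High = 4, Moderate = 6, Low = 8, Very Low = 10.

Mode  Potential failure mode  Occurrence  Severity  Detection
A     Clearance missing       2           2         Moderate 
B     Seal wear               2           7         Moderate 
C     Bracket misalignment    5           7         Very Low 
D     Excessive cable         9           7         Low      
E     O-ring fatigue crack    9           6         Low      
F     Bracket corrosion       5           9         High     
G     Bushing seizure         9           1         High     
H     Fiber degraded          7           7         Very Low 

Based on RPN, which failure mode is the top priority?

D

RPN = Severity × Occurrence × Detection:
  A: 2 × 2 × 6 = 24
  B: 7 × 2 × 6 = 84
  C: 7 × 5 × 10 = 350
  D: 7 × 9 × 8 = 504
  E: 6 × 9 × 8 = 432
  F: 9 × 5 × 4 = 180
  G: 1 × 9 × 4 = 36
  H: 7 × 7 × 10 = 490
Highest RPN is 504 → D.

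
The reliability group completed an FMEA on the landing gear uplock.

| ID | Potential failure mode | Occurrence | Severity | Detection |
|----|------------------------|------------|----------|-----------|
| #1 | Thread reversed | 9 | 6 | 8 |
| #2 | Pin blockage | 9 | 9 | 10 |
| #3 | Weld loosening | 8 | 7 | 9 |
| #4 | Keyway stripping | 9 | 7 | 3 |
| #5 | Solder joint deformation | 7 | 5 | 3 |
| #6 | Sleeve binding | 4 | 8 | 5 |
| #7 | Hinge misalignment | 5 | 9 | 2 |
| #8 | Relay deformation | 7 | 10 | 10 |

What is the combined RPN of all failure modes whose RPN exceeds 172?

2635

RPN = Severity × Occurrence × Detection:
  #1: 6 × 9 × 8 = 432
  #2: 9 × 9 × 10 = 810
  #3: 7 × 8 × 9 = 504
  #4: 7 × 9 × 3 = 189
  #5: 5 × 7 × 3 = 105
  #6: 8 × 4 × 5 = 160
  #7: 9 × 5 × 2 = 90
  #8: 10 × 7 × 10 = 700
RPN > 172: #1 (432), #2 (810), #3 (504), #4 (189), #8 (700).
Sum: 432 + 810 + 504 + 189 + 700 = 2635.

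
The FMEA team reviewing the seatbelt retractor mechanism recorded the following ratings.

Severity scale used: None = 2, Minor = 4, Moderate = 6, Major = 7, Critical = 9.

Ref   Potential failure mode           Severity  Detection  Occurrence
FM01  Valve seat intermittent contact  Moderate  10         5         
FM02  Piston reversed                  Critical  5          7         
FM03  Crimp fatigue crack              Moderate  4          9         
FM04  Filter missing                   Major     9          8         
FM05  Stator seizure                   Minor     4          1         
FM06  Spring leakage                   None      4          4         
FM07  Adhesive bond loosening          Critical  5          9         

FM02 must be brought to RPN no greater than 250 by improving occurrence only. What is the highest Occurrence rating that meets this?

FM02: S=9, O=7, D=5 → current RPN = 315.
Fixed product = 45. Need 45 × O ≤ 250, so O ≤ 250/45 = 5.56.
Maximum integer Occurrence rating = 5 (gives RPN 225; O=6 would give 270 > 250).

5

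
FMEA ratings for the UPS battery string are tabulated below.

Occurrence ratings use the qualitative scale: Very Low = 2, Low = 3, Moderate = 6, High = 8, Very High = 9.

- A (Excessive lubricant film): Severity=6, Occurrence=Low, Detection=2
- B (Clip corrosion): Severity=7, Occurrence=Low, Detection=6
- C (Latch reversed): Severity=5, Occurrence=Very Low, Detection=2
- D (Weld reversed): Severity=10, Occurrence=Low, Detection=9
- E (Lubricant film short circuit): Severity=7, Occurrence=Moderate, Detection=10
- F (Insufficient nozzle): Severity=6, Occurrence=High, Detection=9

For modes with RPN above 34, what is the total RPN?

1284

RPN = Severity × Occurrence × Detection:
  A: 6 × 3 × 2 = 36
  B: 7 × 3 × 6 = 126
  C: 5 × 2 × 2 = 20
  D: 10 × 3 × 9 = 270
  E: 7 × 6 × 10 = 420
  F: 6 × 8 × 9 = 432
RPN > 34: A (36), B (126), D (270), E (420), F (432).
Sum: 36 + 126 + 270 + 420 + 432 = 1284.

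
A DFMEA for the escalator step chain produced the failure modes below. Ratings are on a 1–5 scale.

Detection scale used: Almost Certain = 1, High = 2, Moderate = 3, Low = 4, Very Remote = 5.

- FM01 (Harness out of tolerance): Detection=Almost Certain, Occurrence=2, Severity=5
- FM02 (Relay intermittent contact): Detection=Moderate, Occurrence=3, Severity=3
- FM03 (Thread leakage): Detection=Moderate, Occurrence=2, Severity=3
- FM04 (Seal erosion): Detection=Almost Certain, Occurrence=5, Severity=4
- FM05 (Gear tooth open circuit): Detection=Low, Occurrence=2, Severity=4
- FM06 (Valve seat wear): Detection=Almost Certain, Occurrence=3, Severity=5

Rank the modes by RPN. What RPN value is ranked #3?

RPN = Severity × Occurrence × Detection:
  FM01: 5 × 2 × 1 = 10
  FM02: 3 × 3 × 3 = 27
  FM03: 3 × 2 × 3 = 18
  FM04: 4 × 5 × 1 = 20
  FM05: 4 × 2 × 4 = 32
  FM06: 5 × 3 × 1 = 15
Sorted descending: 32, 27, 20, 18, 15, 10.
The third-highest RPN is 20 (FM04).

20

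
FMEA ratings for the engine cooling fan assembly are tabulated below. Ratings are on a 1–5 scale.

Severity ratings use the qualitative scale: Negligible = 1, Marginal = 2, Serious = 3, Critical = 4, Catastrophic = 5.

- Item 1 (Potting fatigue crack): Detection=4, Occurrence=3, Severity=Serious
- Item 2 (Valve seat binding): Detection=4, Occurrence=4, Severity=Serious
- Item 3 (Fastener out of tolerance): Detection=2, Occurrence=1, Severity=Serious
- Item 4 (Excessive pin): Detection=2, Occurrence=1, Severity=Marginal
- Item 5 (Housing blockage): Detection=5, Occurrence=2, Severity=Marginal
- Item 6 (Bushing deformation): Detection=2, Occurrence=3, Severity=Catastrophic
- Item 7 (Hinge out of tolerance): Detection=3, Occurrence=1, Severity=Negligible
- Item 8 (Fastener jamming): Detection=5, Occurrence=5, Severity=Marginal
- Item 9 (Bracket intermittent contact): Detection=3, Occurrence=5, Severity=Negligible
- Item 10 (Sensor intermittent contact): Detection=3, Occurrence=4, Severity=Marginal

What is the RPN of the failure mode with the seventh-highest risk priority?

15

RPN = Severity × Occurrence × Detection:
  Item 1: 3 × 3 × 4 = 36
  Item 2: 3 × 4 × 4 = 48
  Item 3: 3 × 1 × 2 = 6
  Item 4: 2 × 1 × 2 = 4
  Item 5: 2 × 2 × 5 = 20
  Item 6: 5 × 3 × 2 = 30
  Item 7: 1 × 1 × 3 = 3
  Item 8: 2 × 5 × 5 = 50
  Item 9: 1 × 5 × 3 = 15
  Item 10: 2 × 4 × 3 = 24
Sorted descending: 50, 48, 36, 30, 24, 20, 15, 6, 4, 3.
The seventh-highest RPN is 15 (Item 9).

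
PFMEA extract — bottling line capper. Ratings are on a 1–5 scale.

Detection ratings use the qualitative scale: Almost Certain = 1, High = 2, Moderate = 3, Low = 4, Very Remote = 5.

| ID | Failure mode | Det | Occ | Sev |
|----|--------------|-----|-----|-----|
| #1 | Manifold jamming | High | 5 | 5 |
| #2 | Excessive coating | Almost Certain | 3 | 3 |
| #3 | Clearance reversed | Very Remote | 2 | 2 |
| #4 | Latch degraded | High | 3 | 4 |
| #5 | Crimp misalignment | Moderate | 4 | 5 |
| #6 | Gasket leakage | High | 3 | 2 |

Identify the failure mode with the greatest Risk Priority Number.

RPN = Severity × Occurrence × Detection:
  #1: 5 × 5 × 2 = 50
  #2: 3 × 3 × 1 = 9
  #3: 2 × 2 × 5 = 20
  #4: 4 × 3 × 2 = 24
  #5: 5 × 4 × 3 = 60
  #6: 2 × 3 × 2 = 12
Highest RPN is 60 → #5.

#5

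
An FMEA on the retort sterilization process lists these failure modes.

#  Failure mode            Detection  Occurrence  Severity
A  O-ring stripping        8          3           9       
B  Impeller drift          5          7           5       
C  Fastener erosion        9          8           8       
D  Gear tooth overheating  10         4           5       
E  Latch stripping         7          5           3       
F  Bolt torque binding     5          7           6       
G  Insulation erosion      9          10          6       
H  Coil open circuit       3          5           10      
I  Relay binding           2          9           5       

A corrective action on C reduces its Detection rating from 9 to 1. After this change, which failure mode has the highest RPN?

RPN = Severity × Occurrence × Detection:
  A: 9 × 3 × 8 = 216
  B: 5 × 7 × 5 = 175
  C: 8 × 8 × 9 = 576
  D: 5 × 4 × 10 = 200
  E: 3 × 5 × 7 = 105
  F: 6 × 7 × 5 = 210
  G: 6 × 10 × 9 = 540
  H: 10 × 5 × 3 = 150
  I: 5 × 9 × 2 = 90
After action: C → 8 × 8 × 1 = 64.
Revised RPNs: G=540, A=216, F=210, D=200, B=175, H=150, E=105, I=90, C=64.
Highest is now G (540).

G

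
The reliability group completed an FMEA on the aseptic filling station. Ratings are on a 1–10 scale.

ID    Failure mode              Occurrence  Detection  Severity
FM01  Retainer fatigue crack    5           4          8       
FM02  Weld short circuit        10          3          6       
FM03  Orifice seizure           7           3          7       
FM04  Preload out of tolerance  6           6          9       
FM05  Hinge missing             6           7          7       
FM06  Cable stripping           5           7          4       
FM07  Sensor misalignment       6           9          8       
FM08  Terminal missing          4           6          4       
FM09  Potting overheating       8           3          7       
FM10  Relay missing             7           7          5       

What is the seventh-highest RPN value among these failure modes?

160

RPN = Severity × Occurrence × Detection:
  FM01: 8 × 5 × 4 = 160
  FM02: 6 × 10 × 3 = 180
  FM03: 7 × 7 × 3 = 147
  FM04: 9 × 6 × 6 = 324
  FM05: 7 × 6 × 7 = 294
  FM06: 4 × 5 × 7 = 140
  FM07: 8 × 6 × 9 = 432
  FM08: 4 × 4 × 6 = 96
  FM09: 7 × 8 × 3 = 168
  FM10: 5 × 7 × 7 = 245
Sorted descending: 432, 324, 294, 245, 180, 168, 160, 147, 140, 96.
The seventh-highest RPN is 160 (FM01).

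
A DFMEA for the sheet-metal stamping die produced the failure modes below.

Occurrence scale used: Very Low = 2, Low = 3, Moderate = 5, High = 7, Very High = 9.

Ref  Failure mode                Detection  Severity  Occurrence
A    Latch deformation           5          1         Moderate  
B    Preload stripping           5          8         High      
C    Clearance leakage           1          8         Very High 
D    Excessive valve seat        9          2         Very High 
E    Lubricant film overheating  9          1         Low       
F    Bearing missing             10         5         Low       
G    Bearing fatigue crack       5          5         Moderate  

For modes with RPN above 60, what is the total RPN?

RPN = Severity × Occurrence × Detection:
  A: 1 × 5 × 5 = 25
  B: 8 × 7 × 5 = 280
  C: 8 × 9 × 1 = 72
  D: 2 × 9 × 9 = 162
  E: 1 × 3 × 9 = 27
  F: 5 × 3 × 10 = 150
  G: 5 × 5 × 5 = 125
RPN > 60: B (280), C (72), D (162), F (150), G (125).
Sum: 280 + 72 + 162 + 150 + 125 = 789.

789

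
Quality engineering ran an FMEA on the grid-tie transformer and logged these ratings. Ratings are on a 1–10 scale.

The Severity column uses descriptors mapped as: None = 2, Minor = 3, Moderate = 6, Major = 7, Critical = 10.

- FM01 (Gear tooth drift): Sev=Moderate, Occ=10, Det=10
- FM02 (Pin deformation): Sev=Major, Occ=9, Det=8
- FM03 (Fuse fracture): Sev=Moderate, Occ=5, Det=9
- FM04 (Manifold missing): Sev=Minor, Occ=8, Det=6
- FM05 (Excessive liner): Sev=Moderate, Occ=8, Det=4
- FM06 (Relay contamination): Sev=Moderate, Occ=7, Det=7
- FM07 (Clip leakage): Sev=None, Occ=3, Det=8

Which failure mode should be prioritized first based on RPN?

FM01

RPN = Severity × Occurrence × Detection:
  FM01: 6 × 10 × 10 = 600
  FM02: 7 × 9 × 8 = 504
  FM03: 6 × 5 × 9 = 270
  FM04: 3 × 8 × 6 = 144
  FM05: 6 × 8 × 4 = 192
  FM06: 6 × 7 × 7 = 294
  FM07: 2 × 3 × 8 = 48
Highest RPN is 600 → FM01.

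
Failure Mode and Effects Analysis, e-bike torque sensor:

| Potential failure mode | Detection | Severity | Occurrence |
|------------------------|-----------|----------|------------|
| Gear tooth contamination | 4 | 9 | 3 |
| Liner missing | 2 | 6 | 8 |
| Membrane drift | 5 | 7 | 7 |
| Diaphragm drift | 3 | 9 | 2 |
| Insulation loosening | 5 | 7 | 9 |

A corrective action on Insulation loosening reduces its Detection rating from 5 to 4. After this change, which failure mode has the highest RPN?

RPN = Severity × Occurrence × Detection:
  Gear tooth contamination: 9 × 3 × 4 = 108
  Liner missing: 6 × 8 × 2 = 96
  Membrane drift: 7 × 7 × 5 = 245
  Diaphragm drift: 9 × 2 × 3 = 54
  Insulation loosening: 7 × 9 × 5 = 315
After action: Insulation loosening → 7 × 9 × 4 = 252.
Revised RPNs: Insulation loosening=252, Membrane drift=245, Gear tooth contamination=108, Liner missing=96, Diaphragm drift=54.
Highest is now Insulation loosening (252).

Insulation loosening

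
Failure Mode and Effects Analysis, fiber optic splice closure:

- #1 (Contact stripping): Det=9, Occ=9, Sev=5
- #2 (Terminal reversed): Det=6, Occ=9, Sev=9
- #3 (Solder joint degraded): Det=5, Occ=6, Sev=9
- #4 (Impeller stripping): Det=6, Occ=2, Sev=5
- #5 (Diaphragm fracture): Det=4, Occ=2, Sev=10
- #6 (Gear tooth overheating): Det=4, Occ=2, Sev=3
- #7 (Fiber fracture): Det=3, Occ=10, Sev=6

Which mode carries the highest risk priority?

#2

RPN = Severity × Occurrence × Detection:
  #1: 5 × 9 × 9 = 405
  #2: 9 × 9 × 6 = 486
  #3: 9 × 6 × 5 = 270
  #4: 5 × 2 × 6 = 60
  #5: 10 × 2 × 4 = 80
  #6: 3 × 2 × 4 = 24
  #7: 6 × 10 × 3 = 180
Highest RPN is 486 → #2.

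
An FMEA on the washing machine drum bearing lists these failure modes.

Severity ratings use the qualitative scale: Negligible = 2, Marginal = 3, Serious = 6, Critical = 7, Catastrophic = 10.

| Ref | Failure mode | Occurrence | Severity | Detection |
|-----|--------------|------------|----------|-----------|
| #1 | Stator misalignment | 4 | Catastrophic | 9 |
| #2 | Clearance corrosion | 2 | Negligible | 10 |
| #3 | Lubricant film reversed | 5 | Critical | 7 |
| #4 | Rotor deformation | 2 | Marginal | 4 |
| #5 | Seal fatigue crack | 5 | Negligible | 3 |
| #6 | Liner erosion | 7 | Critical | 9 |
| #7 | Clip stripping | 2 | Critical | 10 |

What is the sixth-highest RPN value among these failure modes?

30

RPN = Severity × Occurrence × Detection:
  #1: 10 × 4 × 9 = 360
  #2: 2 × 2 × 10 = 40
  #3: 7 × 5 × 7 = 245
  #4: 3 × 2 × 4 = 24
  #5: 2 × 5 × 3 = 30
  #6: 7 × 7 × 9 = 441
  #7: 7 × 2 × 10 = 140
Sorted descending: 441, 360, 245, 140, 40, 30, 24.
The sixth-highest RPN is 30 (#5).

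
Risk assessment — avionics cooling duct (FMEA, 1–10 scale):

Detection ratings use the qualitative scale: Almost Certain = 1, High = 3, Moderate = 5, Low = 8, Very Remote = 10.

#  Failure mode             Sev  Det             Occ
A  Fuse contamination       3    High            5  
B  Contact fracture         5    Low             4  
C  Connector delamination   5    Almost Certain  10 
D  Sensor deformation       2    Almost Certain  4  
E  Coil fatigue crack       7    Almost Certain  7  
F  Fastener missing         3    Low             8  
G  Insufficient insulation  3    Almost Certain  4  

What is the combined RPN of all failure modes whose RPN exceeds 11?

RPN = Severity × Occurrence × Detection:
  A: 3 × 5 × 3 = 45
  B: 5 × 4 × 8 = 160
  C: 5 × 10 × 1 = 50
  D: 2 × 4 × 1 = 8
  E: 7 × 7 × 1 = 49
  F: 3 × 8 × 8 = 192
  G: 3 × 4 × 1 = 12
RPN > 11: A (45), B (160), C (50), E (49), F (192), G (12).
Sum: 45 + 160 + 50 + 49 + 192 + 12 = 508.

508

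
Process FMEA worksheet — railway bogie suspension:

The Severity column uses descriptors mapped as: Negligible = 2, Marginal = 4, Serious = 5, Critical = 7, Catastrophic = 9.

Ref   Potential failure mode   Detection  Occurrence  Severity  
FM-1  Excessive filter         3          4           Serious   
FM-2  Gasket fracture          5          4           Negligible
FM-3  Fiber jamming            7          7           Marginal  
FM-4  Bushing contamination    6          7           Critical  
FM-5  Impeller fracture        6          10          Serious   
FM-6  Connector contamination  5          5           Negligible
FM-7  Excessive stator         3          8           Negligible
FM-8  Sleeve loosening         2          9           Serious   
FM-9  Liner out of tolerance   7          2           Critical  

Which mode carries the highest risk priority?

RPN = Severity × Occurrence × Detection:
  FM-1: 5 × 4 × 3 = 60
  FM-2: 2 × 4 × 5 = 40
  FM-3: 4 × 7 × 7 = 196
  FM-4: 7 × 7 × 6 = 294
  FM-5: 5 × 10 × 6 = 300
  FM-6: 2 × 5 × 5 = 50
  FM-7: 2 × 8 × 3 = 48
  FM-8: 5 × 9 × 2 = 90
  FM-9: 7 × 2 × 7 = 98
Highest RPN is 300 → FM-5.

FM-5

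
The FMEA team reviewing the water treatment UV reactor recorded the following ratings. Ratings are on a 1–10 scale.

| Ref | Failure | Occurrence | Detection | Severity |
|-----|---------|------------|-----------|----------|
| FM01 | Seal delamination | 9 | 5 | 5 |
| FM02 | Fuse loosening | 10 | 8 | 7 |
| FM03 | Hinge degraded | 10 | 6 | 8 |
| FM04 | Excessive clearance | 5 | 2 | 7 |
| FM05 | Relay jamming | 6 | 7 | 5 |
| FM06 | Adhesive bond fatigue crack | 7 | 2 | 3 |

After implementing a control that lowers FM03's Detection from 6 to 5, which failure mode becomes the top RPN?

FM02

RPN = Severity × Occurrence × Detection:
  FM01: 5 × 9 × 5 = 225
  FM02: 7 × 10 × 8 = 560
  FM03: 8 × 10 × 6 = 480
  FM04: 7 × 5 × 2 = 70
  FM05: 5 × 6 × 7 = 210
  FM06: 3 × 7 × 2 = 42
After action: FM03 → 8 × 10 × 5 = 400.
Revised RPNs: FM02=560, FM03=400, FM01=225, FM05=210, FM04=70, FM06=42.
Highest is now FM02 (560).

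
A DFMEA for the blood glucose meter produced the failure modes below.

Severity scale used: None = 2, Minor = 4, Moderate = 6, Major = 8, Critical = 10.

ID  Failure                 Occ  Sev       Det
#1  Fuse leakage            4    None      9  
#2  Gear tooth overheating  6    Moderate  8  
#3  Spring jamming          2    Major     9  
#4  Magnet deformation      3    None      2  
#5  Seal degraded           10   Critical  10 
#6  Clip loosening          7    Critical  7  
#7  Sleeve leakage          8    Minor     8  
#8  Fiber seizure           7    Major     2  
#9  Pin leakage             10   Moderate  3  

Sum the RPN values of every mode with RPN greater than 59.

2542

RPN = Severity × Occurrence × Detection:
  #1: 2 × 4 × 9 = 72
  #2: 6 × 6 × 8 = 288
  #3: 8 × 2 × 9 = 144
  #4: 2 × 3 × 2 = 12
  #5: 10 × 10 × 10 = 1000
  #6: 10 × 7 × 7 = 490
  #7: 4 × 8 × 8 = 256
  #8: 8 × 7 × 2 = 112
  #9: 6 × 10 × 3 = 180
RPN > 59: #1 (72), #2 (288), #3 (144), #5 (1000), #6 (490), #7 (256), #8 (112), #9 (180).
Sum: 72 + 288 + 144 + 1000 + 490 + 256 + 112 + 180 = 2542.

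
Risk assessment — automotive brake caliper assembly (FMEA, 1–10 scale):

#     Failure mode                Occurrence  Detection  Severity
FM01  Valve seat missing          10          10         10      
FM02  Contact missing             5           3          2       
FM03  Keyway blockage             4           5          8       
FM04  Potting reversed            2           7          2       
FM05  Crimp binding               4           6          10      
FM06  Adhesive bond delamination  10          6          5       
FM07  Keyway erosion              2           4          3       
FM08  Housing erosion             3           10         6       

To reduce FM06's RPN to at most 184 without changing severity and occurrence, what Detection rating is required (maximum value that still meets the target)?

FM06: S=5, O=10, D=6 → current RPN = 300.
Fixed product = 50. Need 50 × D ≤ 184, so D ≤ 184/50 = 3.68.
Maximum integer Detection rating = 3 (gives RPN 150; D=4 would give 200 > 184).

3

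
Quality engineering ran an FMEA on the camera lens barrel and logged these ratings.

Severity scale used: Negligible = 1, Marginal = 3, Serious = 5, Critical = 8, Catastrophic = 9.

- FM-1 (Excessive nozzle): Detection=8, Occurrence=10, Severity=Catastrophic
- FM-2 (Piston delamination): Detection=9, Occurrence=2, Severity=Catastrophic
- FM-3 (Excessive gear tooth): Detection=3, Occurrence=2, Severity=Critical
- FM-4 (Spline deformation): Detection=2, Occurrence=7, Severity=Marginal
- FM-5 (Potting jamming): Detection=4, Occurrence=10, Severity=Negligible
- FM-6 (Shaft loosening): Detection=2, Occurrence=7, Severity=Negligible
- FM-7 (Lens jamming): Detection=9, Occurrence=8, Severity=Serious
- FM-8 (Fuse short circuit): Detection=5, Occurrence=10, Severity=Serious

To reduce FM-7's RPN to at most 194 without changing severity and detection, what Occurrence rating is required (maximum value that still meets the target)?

FM-7: S=5, O=8, D=9 → current RPN = 360.
Fixed product = 45. Need 45 × O ≤ 194, so O ≤ 194/45 = 4.31.
Maximum integer Occurrence rating = 4 (gives RPN 180; O=5 would give 225 > 194).

4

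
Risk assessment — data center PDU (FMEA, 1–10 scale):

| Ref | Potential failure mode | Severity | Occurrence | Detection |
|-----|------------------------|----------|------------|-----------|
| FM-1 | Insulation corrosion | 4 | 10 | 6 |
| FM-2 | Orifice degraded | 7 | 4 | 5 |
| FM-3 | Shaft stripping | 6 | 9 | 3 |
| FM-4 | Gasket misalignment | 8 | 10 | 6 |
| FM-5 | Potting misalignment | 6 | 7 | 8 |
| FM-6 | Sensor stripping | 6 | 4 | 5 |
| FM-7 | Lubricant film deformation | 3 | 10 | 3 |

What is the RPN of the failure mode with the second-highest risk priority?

336

RPN = Severity × Occurrence × Detection:
  FM-1: 4 × 10 × 6 = 240
  FM-2: 7 × 4 × 5 = 140
  FM-3: 6 × 9 × 3 = 162
  FM-4: 8 × 10 × 6 = 480
  FM-5: 6 × 7 × 8 = 336
  FM-6: 6 × 4 × 5 = 120
  FM-7: 3 × 10 × 3 = 90
Sorted descending: 480, 336, 240, 162, 140, 120, 90.
The second-highest RPN is 336 (FM-5).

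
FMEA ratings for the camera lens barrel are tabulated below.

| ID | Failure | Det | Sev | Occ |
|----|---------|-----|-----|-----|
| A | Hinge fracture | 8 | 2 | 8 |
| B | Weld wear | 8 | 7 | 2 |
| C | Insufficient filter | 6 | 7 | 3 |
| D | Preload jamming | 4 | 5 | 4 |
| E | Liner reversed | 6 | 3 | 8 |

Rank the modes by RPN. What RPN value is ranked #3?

RPN = Severity × Occurrence × Detection:
  A: 2 × 8 × 8 = 128
  B: 7 × 2 × 8 = 112
  C: 7 × 3 × 6 = 126
  D: 5 × 4 × 4 = 80
  E: 3 × 8 × 6 = 144
Sorted descending: 144, 128, 126, 112, 80.
The third-highest RPN is 126 (C).

126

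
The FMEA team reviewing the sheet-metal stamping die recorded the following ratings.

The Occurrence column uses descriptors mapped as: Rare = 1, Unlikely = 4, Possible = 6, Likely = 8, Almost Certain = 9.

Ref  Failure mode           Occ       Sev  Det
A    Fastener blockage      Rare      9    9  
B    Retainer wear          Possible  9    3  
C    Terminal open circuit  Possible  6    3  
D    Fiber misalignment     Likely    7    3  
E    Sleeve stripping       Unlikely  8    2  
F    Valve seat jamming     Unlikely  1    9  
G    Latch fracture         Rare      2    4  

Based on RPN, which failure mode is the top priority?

D

RPN = Severity × Occurrence × Detection:
  A: 9 × 1 × 9 = 81
  B: 9 × 6 × 3 = 162
  C: 6 × 6 × 3 = 108
  D: 7 × 8 × 3 = 168
  E: 8 × 4 × 2 = 64
  F: 1 × 4 × 9 = 36
  G: 2 × 1 × 4 = 8
Highest RPN is 168 → D.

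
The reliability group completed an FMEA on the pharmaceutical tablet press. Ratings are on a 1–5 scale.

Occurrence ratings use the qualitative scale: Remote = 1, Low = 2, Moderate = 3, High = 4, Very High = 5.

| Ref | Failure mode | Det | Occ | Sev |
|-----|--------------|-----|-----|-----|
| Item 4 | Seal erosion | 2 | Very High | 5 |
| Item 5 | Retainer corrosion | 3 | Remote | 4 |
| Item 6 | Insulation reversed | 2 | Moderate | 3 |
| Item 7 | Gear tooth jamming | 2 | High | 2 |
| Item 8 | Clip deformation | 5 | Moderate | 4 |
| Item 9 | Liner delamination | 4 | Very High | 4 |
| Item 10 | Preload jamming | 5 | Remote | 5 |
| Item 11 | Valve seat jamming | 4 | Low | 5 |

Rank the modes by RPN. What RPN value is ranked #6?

RPN = Severity × Occurrence × Detection:
  Item 4: 5 × 5 × 2 = 50
  Item 5: 4 × 1 × 3 = 12
  Item 6: 3 × 3 × 2 = 18
  Item 7: 2 × 4 × 2 = 16
  Item 8: 4 × 3 × 5 = 60
  Item 9: 4 × 5 × 4 = 80
  Item 10: 5 × 1 × 5 = 25
  Item 11: 5 × 2 × 4 = 40
Sorted descending: 80, 60, 50, 40, 25, 18, 16, 12.
The sixth-highest RPN is 18 (Item 6).

18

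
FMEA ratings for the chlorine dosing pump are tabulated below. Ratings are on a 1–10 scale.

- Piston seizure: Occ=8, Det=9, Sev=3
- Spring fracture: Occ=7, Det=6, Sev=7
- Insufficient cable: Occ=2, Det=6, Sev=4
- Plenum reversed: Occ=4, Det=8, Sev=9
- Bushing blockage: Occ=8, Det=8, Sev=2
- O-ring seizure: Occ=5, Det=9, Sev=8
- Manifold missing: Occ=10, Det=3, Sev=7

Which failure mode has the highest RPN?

O-ring seizure

RPN = Severity × Occurrence × Detection:
  Piston seizure: 3 × 8 × 9 = 216
  Spring fracture: 7 × 7 × 6 = 294
  Insufficient cable: 4 × 2 × 6 = 48
  Plenum reversed: 9 × 4 × 8 = 288
  Bushing blockage: 2 × 8 × 8 = 128
  O-ring seizure: 8 × 5 × 9 = 360
  Manifold missing: 7 × 10 × 3 = 210
Highest RPN is 360 → O-ring seizure.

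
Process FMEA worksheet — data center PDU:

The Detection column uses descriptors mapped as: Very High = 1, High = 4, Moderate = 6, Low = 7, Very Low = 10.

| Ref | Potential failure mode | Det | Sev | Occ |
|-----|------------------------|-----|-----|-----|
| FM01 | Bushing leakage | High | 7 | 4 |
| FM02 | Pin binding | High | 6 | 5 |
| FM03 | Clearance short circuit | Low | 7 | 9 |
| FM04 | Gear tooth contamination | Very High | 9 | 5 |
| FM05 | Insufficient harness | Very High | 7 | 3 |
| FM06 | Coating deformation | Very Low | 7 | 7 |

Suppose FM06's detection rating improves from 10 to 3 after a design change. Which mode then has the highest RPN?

RPN = Severity × Occurrence × Detection:
  FM01: 7 × 4 × 4 = 112
  FM02: 6 × 5 × 4 = 120
  FM03: 7 × 9 × 7 = 441
  FM04: 9 × 5 × 1 = 45
  FM05: 7 × 3 × 1 = 21
  FM06: 7 × 7 × 10 = 490
After action: FM06 → 7 × 7 × 3 = 147.
Revised RPNs: FM03=441, FM06=147, FM02=120, FM01=112, FM04=45, FM05=21.
Highest is now FM03 (441).

FM03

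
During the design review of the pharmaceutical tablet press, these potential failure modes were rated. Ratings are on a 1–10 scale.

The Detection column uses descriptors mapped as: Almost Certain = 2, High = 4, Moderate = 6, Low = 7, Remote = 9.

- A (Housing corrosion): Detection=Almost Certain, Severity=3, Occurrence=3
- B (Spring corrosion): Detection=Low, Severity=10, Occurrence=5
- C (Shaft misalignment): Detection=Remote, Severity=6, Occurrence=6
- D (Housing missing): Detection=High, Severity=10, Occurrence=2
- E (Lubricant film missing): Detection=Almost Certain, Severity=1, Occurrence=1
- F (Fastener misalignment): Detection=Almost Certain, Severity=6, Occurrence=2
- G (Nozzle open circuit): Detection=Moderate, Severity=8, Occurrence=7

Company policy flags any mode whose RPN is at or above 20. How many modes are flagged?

5

RPN = Severity × Occurrence × Detection:
  A: 3 × 3 × 2 = 18
  B: 10 × 5 × 7 = 350
  C: 6 × 6 × 9 = 324
  D: 10 × 2 × 4 = 80
  E: 1 × 1 × 2 = 2
  F: 6 × 2 × 2 = 24
  G: 8 × 7 × 6 = 336
Modes with RPN ≥ 20: B (350), C (324), D (80), F (24), G (336) → 5.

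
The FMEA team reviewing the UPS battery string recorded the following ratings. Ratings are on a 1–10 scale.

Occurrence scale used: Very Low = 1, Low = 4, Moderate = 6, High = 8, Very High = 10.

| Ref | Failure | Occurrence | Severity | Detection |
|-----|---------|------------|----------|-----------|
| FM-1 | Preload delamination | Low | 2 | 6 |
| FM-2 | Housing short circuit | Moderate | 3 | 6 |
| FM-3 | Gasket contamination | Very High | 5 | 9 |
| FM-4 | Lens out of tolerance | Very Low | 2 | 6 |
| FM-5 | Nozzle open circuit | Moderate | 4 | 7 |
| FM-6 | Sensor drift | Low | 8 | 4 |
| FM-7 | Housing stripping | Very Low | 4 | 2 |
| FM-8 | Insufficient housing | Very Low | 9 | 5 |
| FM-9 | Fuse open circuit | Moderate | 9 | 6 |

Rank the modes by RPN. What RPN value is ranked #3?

RPN = Severity × Occurrence × Detection:
  FM-1: 2 × 4 × 6 = 48
  FM-2: 3 × 6 × 6 = 108
  FM-3: 5 × 10 × 9 = 450
  FM-4: 2 × 1 × 6 = 12
  FM-5: 4 × 6 × 7 = 168
  FM-6: 8 × 4 × 4 = 128
  FM-7: 4 × 1 × 2 = 8
  FM-8: 9 × 1 × 5 = 45
  FM-9: 9 × 6 × 6 = 324
Sorted descending: 450, 324, 168, 128, 108, 48, 45, 12, 8.
The third-highest RPN is 168 (FM-5).

168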